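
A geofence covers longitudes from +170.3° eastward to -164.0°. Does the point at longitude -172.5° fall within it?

Band width going east from +170.3° to -164.0°: ((-164.0 − 170.3) mod 360) = 25.7°.
Offset of -172.5° east of the west edge: ((-172.5 − 170.3) mod 360) = 17.2°.
17.2° ≤ 25.7° ⇒ inside.

Yes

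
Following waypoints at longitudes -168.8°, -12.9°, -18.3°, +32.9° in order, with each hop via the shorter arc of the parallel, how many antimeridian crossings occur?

0

Leg 1: -168.8° → -12.9°, shortest Δλ = 155.9° (east) — does not cross 180°.
Leg 2: -12.9° → -18.3°, shortest Δλ = -5.4° (west) — does not cross 180°.
Leg 3: -18.3° → +32.9°, shortest Δλ = 51.2° (east) — does not cross 180°.
Total crossings: 0.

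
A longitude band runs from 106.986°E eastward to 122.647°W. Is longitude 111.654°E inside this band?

Band width going east from +106.986° to -122.647°: ((-122.647 − 106.986) mod 360) = 130.367°.
Offset of +111.654° east of the west edge: ((111.654 − 106.986) mod 360) = 4.668°.
4.668° ≤ 130.367° ⇒ inside.

Yes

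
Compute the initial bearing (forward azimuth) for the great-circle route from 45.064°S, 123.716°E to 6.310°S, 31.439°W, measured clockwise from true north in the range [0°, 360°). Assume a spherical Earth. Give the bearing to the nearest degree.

Δλ = -31.439 − 123.716 = -155.155°.
θ = atan2( sin Δλ · cos φ₂ , cos φ₁ · sin φ₂ − sin φ₁ · cos φ₂ · cos Δλ )
  = atan2(-0.41762, -0.71612) = -149.750° → normalised to [0°, 360°): 210.250°.

210°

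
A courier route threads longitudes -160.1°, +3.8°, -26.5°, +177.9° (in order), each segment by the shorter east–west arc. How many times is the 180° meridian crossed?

Leg 1: -160.1° → +3.8°, shortest Δλ = 163.9° (east) — does not cross 180°.
Leg 2: +3.8° → -26.5°, shortest Δλ = -30.3° (west) — does not cross 180°.
Leg 3: -26.5° → +177.9°, shortest Δλ = -155.6° (west) — crosses 180°.
Total crossings: 1.

1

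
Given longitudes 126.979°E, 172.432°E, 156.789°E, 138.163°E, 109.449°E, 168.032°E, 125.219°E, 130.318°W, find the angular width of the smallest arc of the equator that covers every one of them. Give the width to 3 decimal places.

120.233°

Sort the longitudes: -130.318°, +109.449°, +125.219°, +126.979°, +138.163°, +156.789°, +168.032°, +172.432°.
Eastward gaps between consecutive values (wrapping around): 239.767°, 15.770°, 1.760°, 11.184°, 18.626°, 11.243°, 4.400°, 57.250°.
Largest gap = 239.767° ⇒ minimal covering band is its complement: 360° − 239.767° = 120.233°.
Band runs from +109.449° eastward to -130.318°, crossing the antimeridian.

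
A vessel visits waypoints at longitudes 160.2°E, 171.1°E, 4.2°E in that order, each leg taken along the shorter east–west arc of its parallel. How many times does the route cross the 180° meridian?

0

Leg 1: +160.2° → +171.1°, shortest Δλ = 10.9° (east) — does not cross 180°.
Leg 2: +171.1° → +4.2°, shortest Δλ = -166.9° (west) — does not cross 180°.
Total crossings: 0.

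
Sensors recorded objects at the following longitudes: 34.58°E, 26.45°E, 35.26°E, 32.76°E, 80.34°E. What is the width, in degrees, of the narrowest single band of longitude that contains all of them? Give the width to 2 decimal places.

Sort the longitudes: +26.45°, +32.76°, +34.58°, +35.26°, +80.34°.
Eastward gaps between consecutive values (wrapping around): 6.31°, 1.82°, 0.68°, 45.08°, 306.11°.
Largest gap = 306.11° ⇒ minimal covering band is its complement: 360° − 306.11° = 53.89°.
Band runs from +26.45° eastward to +80.34°.

53.89°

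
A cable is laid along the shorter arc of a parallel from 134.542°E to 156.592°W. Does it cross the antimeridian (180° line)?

Yes

Naïve |-156.592 − 134.542| = 291.134° > 180°, so the shorter arc goes the other way round — across 180°.
Signed shortest Δλ = ((-156.592 − 134.542 + 180) mod 360) − 180 = 68.866°.
Going east by 68.866° from +134.542° passes through 180° before reaching -156.592°.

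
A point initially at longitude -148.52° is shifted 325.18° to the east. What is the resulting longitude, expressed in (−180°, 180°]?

Start at -148.52°; shift +325.18° → +176.66°.
+176.66° already lies in (−180°, 180°].

+176.66°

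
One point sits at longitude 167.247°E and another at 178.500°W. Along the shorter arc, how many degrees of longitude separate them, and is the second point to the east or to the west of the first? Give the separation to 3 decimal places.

14.253° east

Raw difference: -178.500 − 167.247 = -345.747°.
Normalise into (−180°, 180°]: -345.747° + 360° = 14.253°.
Positive ⇒ the second point lies to the east; separation 14.253°.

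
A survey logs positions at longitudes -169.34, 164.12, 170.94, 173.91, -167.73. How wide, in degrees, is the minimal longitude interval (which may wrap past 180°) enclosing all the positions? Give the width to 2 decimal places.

28.15°

Sort the longitudes: -169.34°, -167.73°, +164.12°, +170.94°, +173.91°.
Eastward gaps between consecutive values (wrapping around): 1.61°, 331.85°, 6.82°, 2.97°, 16.75°.
Largest gap = 331.85° ⇒ minimal covering band is its complement: 360° − 331.85° = 28.15°.
Band runs from +164.12° eastward to -167.73°, crossing the antimeridian.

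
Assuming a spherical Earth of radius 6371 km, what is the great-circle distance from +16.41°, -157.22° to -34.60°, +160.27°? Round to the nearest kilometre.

7235 km

Δλ = 160.27 − -157.22 = 317.49°; wrapped into (−180°, 180°]: -42.51°.
Δφ = -34.60 − 16.41 = -51.01°.
a = sin²(Δφ/2) + cos φ₁ · cos φ₂ · sin²(Δλ/2) = 0.289178.
c = 2·atan2(√a, √(1−a)) = 1.13554 rad → d = 6371·c ≈ 7234.51 km.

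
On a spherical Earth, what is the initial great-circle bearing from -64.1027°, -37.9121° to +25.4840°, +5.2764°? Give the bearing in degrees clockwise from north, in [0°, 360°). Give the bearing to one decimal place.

Δλ = 5.2764 − -37.9121 = 43.1885°.
θ = atan2( sin Δλ · cos φ₂ , cos φ₁ · sin φ₂ − sin φ₁ · cos φ₂ · cos Δλ )
  = atan2(0.61781, 0.77999) = 38.382° → normalised to [0°, 360°): 38.382°.

38.4°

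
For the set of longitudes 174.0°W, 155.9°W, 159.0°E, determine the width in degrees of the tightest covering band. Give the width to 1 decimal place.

45.1°

Sort the longitudes: -174.0°, -155.9°, +159.0°.
Eastward gaps between consecutive values (wrapping around): 18.1°, 314.9°, 27.0°.
Largest gap = 314.9° ⇒ minimal covering band is its complement: 360° − 314.9° = 45.1°.
Band runs from +159.0° eastward to -155.9°, crossing the antimeridian.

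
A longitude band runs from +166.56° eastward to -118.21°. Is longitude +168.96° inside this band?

Band width going east from +166.56° to -118.21°: ((-118.21 − 166.56) mod 360) = 75.23°.
Offset of +168.96° east of the west edge: ((168.96 − 166.56) mod 360) = 2.40°.
2.40° ≤ 75.23° ⇒ inside.

Yes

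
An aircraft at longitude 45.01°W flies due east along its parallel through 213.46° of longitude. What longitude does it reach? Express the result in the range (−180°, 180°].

168.45°E

Start at -45.01°; shift +213.46° → +168.45°.
+168.45° already lies in (−180°, 180°].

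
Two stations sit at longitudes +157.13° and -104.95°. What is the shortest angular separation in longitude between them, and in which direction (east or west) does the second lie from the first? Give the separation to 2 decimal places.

97.92° east

Raw difference: -104.95 − 157.13 = -262.08°.
Normalise into (−180°, 180°]: -262.08° + 360° = 97.92°.
Positive ⇒ the second point lies to the east; separation 97.92°.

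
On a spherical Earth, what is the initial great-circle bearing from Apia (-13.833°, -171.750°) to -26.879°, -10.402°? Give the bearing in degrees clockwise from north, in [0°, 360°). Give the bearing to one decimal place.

Δλ = -10.402 − -171.750 = 161.348°.
θ = atan2( sin Δλ · cos φ₂ , cos φ₁ · sin φ₂ − sin φ₁ · cos φ₂ · cos Δλ )
  = atan2(0.28527, -0.64106) = 156.011° → normalised to [0°, 360°): 156.011°.

156.0°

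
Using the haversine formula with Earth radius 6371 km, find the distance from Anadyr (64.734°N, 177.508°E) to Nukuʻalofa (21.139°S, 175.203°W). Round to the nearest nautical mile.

Δλ = -175.203 − 177.508 = -352.711°; wrapped into (−180°, 180°]: 7.289°.
Δφ = -21.139 − 64.734 = -85.873°.
a = sin²(Δφ/2) + cos φ₁ · cos φ₂ · sin²(Δλ/2) = 0.465625.
c = 2·atan2(√a, √(1−a)) = 1.50199 rad → d = 6371·c ≈ 9569.19 km ≈ 5166.95 nmi.

5167 nmi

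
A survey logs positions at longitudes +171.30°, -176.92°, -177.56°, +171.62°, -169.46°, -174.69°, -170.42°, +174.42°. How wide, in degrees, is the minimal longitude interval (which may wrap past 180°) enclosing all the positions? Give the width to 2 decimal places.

Sort the longitudes: -177.56°, -176.92°, -174.69°, -170.42°, -169.46°, +171.30°, +171.62°, +174.42°.
Eastward gaps between consecutive values (wrapping around): 0.64°, 2.23°, 4.27°, 0.96°, 340.76°, 0.32°, 2.80°, 8.02°.
Largest gap = 340.76° ⇒ minimal covering band is its complement: 360° − 340.76° = 19.24°.
Band runs from +171.30° eastward to -169.46°, crossing the antimeridian.

19.24°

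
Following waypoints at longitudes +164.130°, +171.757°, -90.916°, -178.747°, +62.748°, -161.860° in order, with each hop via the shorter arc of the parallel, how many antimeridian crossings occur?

Leg 1: +164.130° → +171.757°, shortest Δλ = 7.627° (east) — does not cross 180°.
Leg 2: +171.757° → -90.916°, shortest Δλ = 97.327° (east) — crosses 180°.
Leg 3: -90.916° → -178.747°, shortest Δλ = -87.831° (west) — does not cross 180°.
Leg 4: -178.747° → +62.748°, shortest Δλ = -118.505° (west) — crosses 180°.
Leg 5: +62.748° → -161.860°, shortest Δλ = 135.392° (east) — crosses 180°.
Total crossings: 3.

3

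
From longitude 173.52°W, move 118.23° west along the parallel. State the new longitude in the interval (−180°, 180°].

68.25°E

Start at -173.52°; shift −118.23° → -291.75°.
-291.75° lies outside (−180°, 180°]; add 360° → +68.25°.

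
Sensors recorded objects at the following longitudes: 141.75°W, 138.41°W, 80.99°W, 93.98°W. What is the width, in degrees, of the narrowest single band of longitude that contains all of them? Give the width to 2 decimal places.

60.76°

Sort the longitudes: -141.75°, -138.41°, -93.98°, -80.99°.
Eastward gaps between consecutive values (wrapping around): 3.34°, 44.43°, 12.99°, 299.24°.
Largest gap = 299.24° ⇒ minimal covering band is its complement: 360° − 299.24° = 60.76°.
Band runs from -141.75° eastward to -80.99°.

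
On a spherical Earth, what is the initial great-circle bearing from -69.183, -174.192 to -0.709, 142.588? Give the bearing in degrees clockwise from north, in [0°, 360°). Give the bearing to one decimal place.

314.7°

Δλ = 142.588 − -174.192 = 316.780°; wrapped into (−180°, 180°]: -43.220°.
θ = atan2( sin Δλ · cos φ₂ , cos φ₁ · sin φ₂ − sin φ₁ · cos φ₂ · cos Δλ )
  = atan2(-0.68475, 0.67671) = -45.338° → normalised to [0°, 360°): 314.662°.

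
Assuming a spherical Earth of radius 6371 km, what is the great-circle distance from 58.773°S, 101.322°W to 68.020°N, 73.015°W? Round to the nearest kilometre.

Δλ = -73.015 − -101.322 = 28.307°.
Δφ = 68.020 − -58.773 = 126.793°.
a = sin²(Δφ/2) + cos φ₁ · cos φ₂ · sin²(Δλ/2) = 0.811065.
c = 2·atan2(√a, √(1−a)) = 2.24226 rad → d = 6371·c ≈ 14285.41 km.

14285 km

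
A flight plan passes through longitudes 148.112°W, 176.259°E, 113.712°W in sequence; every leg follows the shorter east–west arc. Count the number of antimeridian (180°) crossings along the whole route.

Leg 1: -148.112° → +176.259°, shortest Δλ = -35.629° (west) — crosses 180°.
Leg 2: +176.259° → -113.712°, shortest Δλ = 70.029° (east) — crosses 180°.
Total crossings: 2.

2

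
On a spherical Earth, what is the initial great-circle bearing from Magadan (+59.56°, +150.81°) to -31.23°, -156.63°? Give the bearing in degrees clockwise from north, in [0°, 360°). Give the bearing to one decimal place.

136.3°

Δλ = -156.63 − 150.81 = -307.44°; wrapped into (−180°, 180°]: 52.56°.
θ = atan2( sin Δλ · cos φ₂ , cos φ₁ · sin φ₂ − sin φ₁ · cos φ₂ · cos Δλ )
  = atan2(0.67894, -0.71086) = 136.316° → normalised to [0°, 360°): 136.316°.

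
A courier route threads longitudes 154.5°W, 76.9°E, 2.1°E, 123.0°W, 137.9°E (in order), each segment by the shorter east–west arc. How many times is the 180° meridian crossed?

2

Leg 1: -154.5° → +76.9°, shortest Δλ = -128.6° (west) — crosses 180°.
Leg 2: +76.9° → +2.1°, shortest Δλ = -74.8° (west) — does not cross 180°.
Leg 3: +2.1° → -123.0°, shortest Δλ = -125.1° (west) — does not cross 180°.
Leg 4: -123.0° → +137.9°, shortest Δλ = -99.1° (west) — crosses 180°.
Total crossings: 2.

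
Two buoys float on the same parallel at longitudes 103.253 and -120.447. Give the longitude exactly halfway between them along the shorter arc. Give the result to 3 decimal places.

+171.403°

Signed shortest Δλ from +103.253° to -120.447° is +136.300°.
Midpoint longitude = +103.253° + (+136.300°)/2 = +103.253° + 68.150° = +171.403°.
(The naïve average (+103.253 + -120.447)/2 = -8.597° is on the wrong side of the globe.)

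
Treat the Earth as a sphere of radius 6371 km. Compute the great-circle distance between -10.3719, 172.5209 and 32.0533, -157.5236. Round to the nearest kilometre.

5692 km

Δλ = -157.5236 − 172.5209 = -330.0445°; wrapped into (−180°, 180°]: 29.9555°.
Δφ = 32.0533 − -10.3719 = 42.4252°.
a = sin²(Δφ/2) + cos φ₁ · cos φ₂ · sin²(Δλ/2) = 0.186607.
c = 2·atan2(√a, √(1−a)) = 0.89337 rad → d = 6371·c ≈ 5691.68 km.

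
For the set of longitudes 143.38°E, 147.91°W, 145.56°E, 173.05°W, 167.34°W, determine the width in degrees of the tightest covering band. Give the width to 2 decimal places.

68.71°

Sort the longitudes: -173.05°, -167.34°, -147.91°, +143.38°, +145.56°.
Eastward gaps between consecutive values (wrapping around): 5.71°, 19.43°, 291.29°, 2.18°, 41.39°.
Largest gap = 291.29° ⇒ minimal covering band is its complement: 360° − 291.29° = 68.71°.
Band runs from +143.38° eastward to -147.91°, crossing the antimeridian.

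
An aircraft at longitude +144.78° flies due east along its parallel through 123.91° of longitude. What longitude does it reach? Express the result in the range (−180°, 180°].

-91.31°

Start at +144.78°; shift +123.91° → +268.69°.
+268.69° lies outside (−180°, 180°]; subtract 360° → -91.31°.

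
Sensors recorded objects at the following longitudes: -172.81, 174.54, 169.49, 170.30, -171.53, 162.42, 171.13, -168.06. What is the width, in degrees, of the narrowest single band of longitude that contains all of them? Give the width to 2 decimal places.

Sort the longitudes: -172.81°, -171.53°, -168.06°, +162.42°, +169.49°, +170.30°, +171.13°, +174.54°.
Eastward gaps between consecutive values (wrapping around): 1.28°, 3.47°, 330.48°, 7.07°, 0.81°, 0.83°, 3.41°, 12.65°.
Largest gap = 330.48° ⇒ minimal covering band is its complement: 360° − 330.48° = 29.52°.
Band runs from +162.42° eastward to -168.06°, crossing the antimeridian.

29.52°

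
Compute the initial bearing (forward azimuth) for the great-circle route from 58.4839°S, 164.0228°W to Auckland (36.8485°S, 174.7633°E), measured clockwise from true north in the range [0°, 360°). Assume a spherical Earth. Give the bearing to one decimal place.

Δλ = 174.7633 − -164.0228 = 338.7861°; wrapped into (−180°, 180°]: -21.2139°.
θ = atan2( sin Δλ · cos φ₂ , cos φ₁ · sin φ₂ − sin φ₁ · cos φ₂ · cos Δλ )
  = atan2(-0.28956, 0.32247) = -41.922° → normalised to [0°, 360°): 318.078°.

318.1°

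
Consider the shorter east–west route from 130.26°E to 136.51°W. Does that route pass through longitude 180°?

Yes

Naïve |-136.51 − 130.26| = 266.77° > 180°, so the shorter arc goes the other way round — across 180°.
Signed shortest Δλ = ((-136.51 − 130.26 + 180) mod 360) − 180 = 93.23°.
Going east by 93.23° from +130.26° passes through 180° before reaching -136.51°.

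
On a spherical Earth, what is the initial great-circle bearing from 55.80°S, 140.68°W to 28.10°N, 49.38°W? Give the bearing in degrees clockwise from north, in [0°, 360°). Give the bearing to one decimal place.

74.3°

Δλ = -49.38 − -140.68 = 91.30°.
θ = atan2( sin Δλ · cos φ₂ , cos φ₁ · sin φ₂ − sin φ₁ · cos φ₂ · cos Δλ )
  = atan2(0.88190, 0.24820) = 74.282° → normalised to [0°, 360°): 74.282°.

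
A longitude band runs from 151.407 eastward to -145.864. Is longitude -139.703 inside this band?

Band width going east from +151.407° to -145.864°: ((-145.864 − 151.407) mod 360) = 62.729°.
Offset of -139.703° east of the west edge: ((-139.703 − 151.407) mod 360) = 68.890°.
68.890° > 62.729° ⇒ outside.

No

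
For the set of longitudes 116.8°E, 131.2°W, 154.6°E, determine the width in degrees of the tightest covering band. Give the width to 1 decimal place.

Sort the longitudes: -131.2°, +116.8°, +154.6°.
Eastward gaps between consecutive values (wrapping around): 248.0°, 37.8°, 74.2°.
Largest gap = 248.0° ⇒ minimal covering band is its complement: 360° − 248.0° = 112.0°.
Band runs from +116.8° eastward to -131.2°, crossing the antimeridian.

112.0°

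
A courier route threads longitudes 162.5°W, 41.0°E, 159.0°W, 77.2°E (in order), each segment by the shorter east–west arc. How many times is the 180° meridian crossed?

Leg 1: -162.5° → +41.0°, shortest Δλ = -156.5° (west) — crosses 180°.
Leg 2: +41.0° → -159.0°, shortest Δλ = 160.0° (east) — crosses 180°.
Leg 3: -159.0° → +77.2°, shortest Δλ = -123.8° (west) — crosses 180°.
Total crossings: 3.

3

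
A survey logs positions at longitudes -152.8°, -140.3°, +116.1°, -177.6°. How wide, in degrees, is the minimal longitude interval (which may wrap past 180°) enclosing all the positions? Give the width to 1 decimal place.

103.6°

Sort the longitudes: -177.6°, -152.8°, -140.3°, +116.1°.
Eastward gaps between consecutive values (wrapping around): 24.8°, 12.5°, 256.4°, 66.3°.
Largest gap = 256.4° ⇒ minimal covering band is its complement: 360° − 256.4° = 103.6°.
Band runs from +116.1° eastward to -140.3°, crossing the antimeridian.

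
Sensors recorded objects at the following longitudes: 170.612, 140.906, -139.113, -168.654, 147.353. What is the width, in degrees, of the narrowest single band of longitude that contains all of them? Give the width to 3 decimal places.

79.981°

Sort the longitudes: -168.654°, -139.113°, +140.906°, +147.353°, +170.612°.
Eastward gaps between consecutive values (wrapping around): 29.541°, 280.019°, 6.447°, 23.259°, 20.734°.
Largest gap = 280.019° ⇒ minimal covering band is its complement: 360° − 280.019° = 79.981°.
Band runs from +140.906° eastward to -139.113°, crossing the antimeridian.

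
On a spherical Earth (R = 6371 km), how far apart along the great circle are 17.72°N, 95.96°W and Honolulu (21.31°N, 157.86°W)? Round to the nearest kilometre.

Δλ = -157.86 − -95.96 = -61.90°.
Δφ = 21.31 − 17.72 = 3.59°.
a = sin²(Δφ/2) + cos φ₁ · cos φ₂ · sin²(Δλ/2) = 0.235700.
c = 2·atan2(√a, √(1−a)) = 1.01385 rad → d = 6371·c ≈ 6459.22 km.

6459 km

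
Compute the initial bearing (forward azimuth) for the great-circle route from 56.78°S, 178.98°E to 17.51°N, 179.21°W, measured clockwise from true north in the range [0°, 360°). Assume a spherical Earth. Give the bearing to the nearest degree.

2°

Δλ = -179.21 − 178.98 = -358.19°; wrapped into (−180°, 180°]: 1.81°.
θ = atan2( sin Δλ · cos φ₂ , cos φ₁ · sin φ₂ − sin φ₁ · cos φ₂ · cos Δλ )
  = atan2(0.03012, 0.96225) = 1.793° → normalised to [0°, 360°): 1.793°.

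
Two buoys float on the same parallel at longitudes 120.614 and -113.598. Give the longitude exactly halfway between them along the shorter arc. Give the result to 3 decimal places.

-176.492°

Signed shortest Δλ from +120.614° to -113.598° is +125.788°.
Midpoint longitude = +120.614° + (+125.788°)/2 = +120.614° + 62.894° = +183.508°.
Normalise into (−180°, 180°]: -176.492°.
(The naïve average (+120.614 + -113.598)/2 = 3.508° is on the wrong side of the globe.)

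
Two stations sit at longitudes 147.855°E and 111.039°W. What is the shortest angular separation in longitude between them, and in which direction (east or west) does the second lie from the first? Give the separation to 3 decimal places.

101.106° east

Raw difference: -111.039 − 147.855 = -258.894°.
Normalise into (−180°, 180°]: -258.894° + 360° = 101.106°.
Positive ⇒ the second point lies to the east; separation 101.106°.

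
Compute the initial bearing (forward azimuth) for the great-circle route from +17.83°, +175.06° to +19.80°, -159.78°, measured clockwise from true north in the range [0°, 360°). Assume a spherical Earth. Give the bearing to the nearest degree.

81°

Δλ = -159.78 − 175.06 = -334.84°; wrapped into (−180°, 180°]: 25.16°.
θ = atan2( sin Δλ · cos φ₂ , cos φ₁ · sin φ₂ − sin φ₁ · cos φ₂ · cos Δλ )
  = atan2(0.40001, 0.06171) = 81.230° → normalised to [0°, 360°): 81.230°.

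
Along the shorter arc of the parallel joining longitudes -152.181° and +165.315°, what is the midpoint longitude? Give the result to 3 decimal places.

Signed shortest Δλ from -152.181° to +165.315° is -42.504°.
Midpoint longitude = -152.181° + (-42.504°)/2 = -152.181° − 21.252° = -173.433°.
(The naïve average (-152.181 + +165.315)/2 = 6.567° is on the wrong side of the globe.)

-173.433°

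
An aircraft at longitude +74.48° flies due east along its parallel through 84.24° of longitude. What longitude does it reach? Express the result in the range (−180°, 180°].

+158.72°

Start at +74.48°; shift +84.24° → +158.72°.
+158.72° already lies in (−180°, 180°].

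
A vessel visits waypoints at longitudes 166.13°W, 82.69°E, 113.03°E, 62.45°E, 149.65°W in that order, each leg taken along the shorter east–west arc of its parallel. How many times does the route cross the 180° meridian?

Leg 1: -166.13° → +82.69°, shortest Δλ = -111.18° (west) — crosses 180°.
Leg 2: +82.69° → +113.03°, shortest Δλ = 30.34° (east) — does not cross 180°.
Leg 3: +113.03° → +62.45°, shortest Δλ = -50.58° (west) — does not cross 180°.
Leg 4: +62.45° → -149.65°, shortest Δλ = 147.9° (east) — crosses 180°.
Total crossings: 2.

2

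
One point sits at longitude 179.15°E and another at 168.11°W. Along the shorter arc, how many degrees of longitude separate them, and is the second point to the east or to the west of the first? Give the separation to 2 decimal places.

12.74° east

Raw difference: -168.11 − 179.15 = -347.26°.
Normalise into (−180°, 180°]: -347.26° + 360° = 12.74°.
Positive ⇒ the second point lies to the east; separation 12.74°.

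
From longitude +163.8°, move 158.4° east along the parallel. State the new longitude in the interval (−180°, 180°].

-37.8°

Start at +163.8°; shift +158.4° → +322.2°.
+322.2° lies outside (−180°, 180°]; subtract 360° → -37.8°.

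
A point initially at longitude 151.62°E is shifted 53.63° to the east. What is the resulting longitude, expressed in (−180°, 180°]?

154.75°W

Start at +151.62°; shift +53.63° → +205.25°.
+205.25° lies outside (−180°, 180°]; subtract 360° → -154.75°.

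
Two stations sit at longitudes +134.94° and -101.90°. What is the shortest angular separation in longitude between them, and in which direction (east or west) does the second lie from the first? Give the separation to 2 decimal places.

123.16° east

Raw difference: -101.90 − 134.94 = -236.84°.
Normalise into (−180°, 180°]: -236.84° + 360° = 123.16°.
Positive ⇒ the second point lies to the east; separation 123.16°.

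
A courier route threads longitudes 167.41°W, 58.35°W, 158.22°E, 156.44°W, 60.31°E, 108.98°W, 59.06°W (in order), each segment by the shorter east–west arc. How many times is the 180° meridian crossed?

Leg 1: -167.41° → -58.35°, shortest Δλ = 109.06° (east) — does not cross 180°.
Leg 2: -58.35° → +158.22°, shortest Δλ = -143.43° (west) — crosses 180°.
Leg 3: +158.22° → -156.44°, shortest Δλ = 45.34° (east) — crosses 180°.
Leg 4: -156.44° → +60.31°, shortest Δλ = -143.25° (west) — crosses 180°.
Leg 5: +60.31° → -108.98°, shortest Δλ = -169.29° (west) — does not cross 180°.
Leg 6: -108.98° → -59.06°, shortest Δλ = 49.92° (east) — does not cross 180°.
Total crossings: 3.

3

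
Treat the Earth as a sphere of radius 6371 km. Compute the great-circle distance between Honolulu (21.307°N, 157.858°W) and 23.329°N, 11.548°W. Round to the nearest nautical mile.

Δλ = -11.548 − -157.858 = 146.310°.
Δφ = 23.329 − 21.307 = 2.022°.
a = sin²(Δφ/2) + cos φ₁ · cos φ₂ · sin²(Δλ/2) = 0.783954.
c = 2·atan2(√a, √(1−a)) = 2.17476 rad → d = 6371·c ≈ 13855.38 km ≈ 7481.31 nmi.

7481 nmi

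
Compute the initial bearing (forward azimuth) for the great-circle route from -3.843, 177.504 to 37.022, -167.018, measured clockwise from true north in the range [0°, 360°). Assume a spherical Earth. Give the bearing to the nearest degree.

18°

Δλ = -167.018 − 177.504 = -344.522°; wrapped into (−180°, 180°]: 15.478°.
θ = atan2( sin Δλ · cos φ₂ , cos φ₁ · sin φ₂ − sin φ₁ · cos φ₂ · cos Δλ )
  = atan2(0.21307, 0.65234) = 18.088° → normalised to [0°, 360°): 18.088°.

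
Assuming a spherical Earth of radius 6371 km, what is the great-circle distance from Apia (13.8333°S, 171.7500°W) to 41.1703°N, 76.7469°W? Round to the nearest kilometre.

Δλ = -76.7469 − -171.7500 = 95.0031°.
Δφ = 41.1703 − -13.8333 = 55.0036°.
a = sin²(Δφ/2) + cos φ₁ · cos φ₂ · sin²(Δλ/2) = 0.610571.
c = 2·atan2(√a, √(1−a)) = 1.79378 rad → d = 6371·c ≈ 11428.18 km.

11428 km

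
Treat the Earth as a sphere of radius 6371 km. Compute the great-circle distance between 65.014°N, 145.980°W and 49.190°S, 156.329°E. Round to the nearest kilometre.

Δλ = 156.329 − -145.980 = 302.309°; wrapped into (−180°, 180°]: -57.691°.
Δφ = -49.190 − 65.014 = -114.204°.
a = sin²(Δφ/2) + cos φ₁ · cos φ₂ · sin²(Δλ/2) = 0.769248.
c = 2·atan2(√a, √(1−a)) = 2.13945 rad → d = 6371·c ≈ 13630.42 km.

13630 km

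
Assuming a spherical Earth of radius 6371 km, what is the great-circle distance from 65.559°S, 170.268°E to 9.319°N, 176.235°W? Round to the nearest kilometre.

Δλ = -176.235 − 170.268 = -346.503°; wrapped into (−180°, 180°]: 13.497°.
Δφ = 9.319 − -65.559 = 74.878°.
a = sin²(Δφ/2) + cos φ₁ · cos φ₂ · sin²(Δλ/2) = 0.375201.
c = 2·atan2(√a, √(1−a)) = 1.31853 rad → d = 6371·c ≈ 8400.36 km.

8400 km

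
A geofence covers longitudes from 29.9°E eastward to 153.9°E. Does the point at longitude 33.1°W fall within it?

Band width going east from +29.9° to +153.9°: ((153.9 − 29.9) mod 360) = 124.0°.
Offset of -33.1° east of the west edge: ((-33.1 − 29.9) mod 360) = 297.0°.
297.0° > 124.0° ⇒ outside.

No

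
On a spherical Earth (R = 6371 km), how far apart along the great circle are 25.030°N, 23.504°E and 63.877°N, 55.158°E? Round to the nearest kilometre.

Δλ = 55.158 − 23.504 = 31.654°.
Δφ = 63.877 − 25.030 = 38.847°.
a = sin²(Δφ/2) + cos φ₁ · cos φ₂ · sin²(Δλ/2) = 0.140263.
c = 2·atan2(√a, √(1−a)) = 0.76775 rad → d = 6371·c ≈ 4891.35 km.

4891 km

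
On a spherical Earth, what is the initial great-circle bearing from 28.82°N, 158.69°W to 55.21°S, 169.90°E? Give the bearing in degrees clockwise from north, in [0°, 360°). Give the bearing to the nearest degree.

197°

Δλ = 169.90 − -158.69 = 328.59°; wrapped into (−180°, 180°]: -31.41°.
θ = atan2( sin Δλ · cos φ₂ , cos φ₁ · sin φ₂ − sin φ₁ · cos φ₂ · cos Δλ )
  = atan2(-0.29736, -0.95427) = -162.693° → normalised to [0°, 360°): 197.307°.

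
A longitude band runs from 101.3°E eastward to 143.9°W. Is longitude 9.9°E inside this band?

No

Band width going east from +101.3° to -143.9°: ((-143.9 − 101.3) mod 360) = 114.8°.
Offset of +9.9° east of the west edge: ((9.9 − 101.3) mod 360) = 268.6°.
268.6° > 114.8° ⇒ outside.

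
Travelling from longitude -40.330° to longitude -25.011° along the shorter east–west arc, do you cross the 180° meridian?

Signed shortest Δλ = ((-25.011 − -40.330 + 180) mod 360) − 180 = 15.319°.
Going east by 15.319° from -40.330° reaches -25.011° without touching 180°.

No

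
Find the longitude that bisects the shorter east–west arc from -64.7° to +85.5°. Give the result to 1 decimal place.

Signed shortest Δλ from -64.7° to +85.5° is +150.2°.
Midpoint longitude = -64.7° + (+150.2°)/2 = -64.7° + 75.1° = +10.4°.

+10.4°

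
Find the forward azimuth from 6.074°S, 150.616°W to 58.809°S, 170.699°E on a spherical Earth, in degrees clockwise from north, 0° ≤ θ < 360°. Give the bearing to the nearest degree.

Δλ = 170.699 − -150.616 = 321.315°; wrapped into (−180°, 180°]: -38.685°.
θ = atan2( sin Δλ · cos φ₂ , cos φ₁ · sin φ₂ − sin φ₁ · cos φ₂ · cos Δλ )
  = atan2(-0.32370, -0.80787) = -158.165° → normalised to [0°, 360°): 201.835°.

202°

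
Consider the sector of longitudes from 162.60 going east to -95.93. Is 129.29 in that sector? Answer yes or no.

Band width going east from +162.60° to -95.93°: ((-95.93 − 162.60) mod 360) = 101.47°.
Offset of +129.29° east of the west edge: ((129.29 − 162.60) mod 360) = 326.69°.
326.69° > 101.47° ⇒ outside.

No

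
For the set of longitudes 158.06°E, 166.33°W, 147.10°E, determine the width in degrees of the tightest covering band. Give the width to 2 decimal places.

Sort the longitudes: -166.33°, +147.10°, +158.06°.
Eastward gaps between consecutive values (wrapping around): 313.43°, 10.96°, 35.61°.
Largest gap = 313.43° ⇒ minimal covering band is its complement: 360° − 313.43° = 46.57°.
Band runs from +147.10° eastward to -166.33°, crossing the antimeridian.

46.57°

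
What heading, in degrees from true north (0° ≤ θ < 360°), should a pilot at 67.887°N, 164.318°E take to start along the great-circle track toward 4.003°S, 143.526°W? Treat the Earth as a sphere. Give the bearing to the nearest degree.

127°

Δλ = -143.526 − 164.318 = -307.844°; wrapped into (−180°, 180°]: 52.156°.
θ = atan2( sin Δλ · cos φ₂ , cos φ₁ · sin φ₂ − sin φ₁ · cos φ₂ · cos Δλ )
  = atan2(0.78776, -0.59328) = 126.984° → normalised to [0°, 360°): 126.984°.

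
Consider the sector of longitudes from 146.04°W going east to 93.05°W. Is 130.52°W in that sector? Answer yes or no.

Yes

Band width going east from -146.04° to -93.05°: ((-93.05 − -146.04) mod 360) = 52.99°.
Offset of -130.52° east of the west edge: ((-130.52 − -146.04) mod 360) = 15.52°.
15.52° ≤ 52.99° ⇒ inside.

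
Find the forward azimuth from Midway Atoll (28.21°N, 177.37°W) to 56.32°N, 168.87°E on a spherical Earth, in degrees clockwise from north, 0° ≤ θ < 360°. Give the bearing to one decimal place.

Δλ = 168.87 − -177.37 = 346.24°; wrapped into (−180°, 180°]: -13.76°.
θ = atan2( sin Δλ · cos φ₂ , cos φ₁ · sin φ₂ − sin φ₁ · cos φ₂ · cos Δλ )
  = atan2(-0.13190, 0.47869) = -15.406° → normalised to [0°, 360°): 344.594°.

344.6°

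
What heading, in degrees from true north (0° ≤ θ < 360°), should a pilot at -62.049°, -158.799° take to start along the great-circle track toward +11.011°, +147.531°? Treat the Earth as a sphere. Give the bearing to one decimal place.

307.3°

Δλ = 147.531 − -158.799 = 306.330°; wrapped into (−180°, 180°]: -53.670°.
θ = atan2( sin Δλ · cos φ₂ , cos φ₁ · sin φ₂ − sin φ₁ · cos φ₂ · cos Δλ )
  = atan2(-0.79079, 0.60322) = -52.663° → normalised to [0°, 360°): 307.337°.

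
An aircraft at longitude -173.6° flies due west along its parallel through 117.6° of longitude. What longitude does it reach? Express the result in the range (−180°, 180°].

+68.8°

Start at -173.6°; shift −117.6° → -291.2°.
-291.2° lies outside (−180°, 180°]; add 360° → +68.8°.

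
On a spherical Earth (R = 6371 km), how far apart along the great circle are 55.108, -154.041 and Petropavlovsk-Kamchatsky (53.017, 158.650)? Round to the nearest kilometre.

Δλ = 158.650 − -154.041 = 312.691°; wrapped into (−180°, 180°]: -47.309°.
Δφ = 53.017 − 55.108 = -2.091°.
a = sin²(Δφ/2) + cos φ₁ · cos φ₂ · sin²(Δλ/2) = 0.055729.
c = 2·atan2(√a, √(1−a)) = 0.47664 rad → d = 6371·c ≈ 3036.66 km.

3037 km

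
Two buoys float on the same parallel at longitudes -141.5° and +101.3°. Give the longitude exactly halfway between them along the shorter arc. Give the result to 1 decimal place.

Signed shortest Δλ from -141.5° to +101.3° is -117.2°.
Midpoint longitude = -141.5° + (-117.2°)/2 = -141.5° − 58.6° = -200.1°.
Normalise into (−180°, 180°]: +159.9°.
(The naïve average (-141.5 + +101.3)/2 = -20.1° is on the wrong side of the globe.)

+159.9°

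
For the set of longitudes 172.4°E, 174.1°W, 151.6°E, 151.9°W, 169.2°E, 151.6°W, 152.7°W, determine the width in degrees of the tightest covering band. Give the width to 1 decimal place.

56.8°

Sort the longitudes: -174.1°, -152.7°, -151.9°, -151.6°, +151.6°, +169.2°, +172.4°.
Eastward gaps between consecutive values (wrapping around): 21.4°, 0.8°, 0.3°, 303.2°, 17.6°, 3.2°, 13.5°.
Largest gap = 303.2° ⇒ minimal covering band is its complement: 360° − 303.2° = 56.8°.
Band runs from +151.6° eastward to -151.6°, crossing the antimeridian.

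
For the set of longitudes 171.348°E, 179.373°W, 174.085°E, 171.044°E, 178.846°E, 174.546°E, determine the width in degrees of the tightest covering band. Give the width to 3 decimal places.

Sort the longitudes: -179.373°, +171.044°, +171.348°, +174.085°, +174.546°, +178.846°.
Eastward gaps between consecutive values (wrapping around): 350.417°, 0.304°, 2.737°, 0.461°, 4.300°, 1.781°.
Largest gap = 350.417° ⇒ minimal covering band is its complement: 360° − 350.417° = 9.583°.
Band runs from +171.044° eastward to -179.373°, crossing the antimeridian.

9.583°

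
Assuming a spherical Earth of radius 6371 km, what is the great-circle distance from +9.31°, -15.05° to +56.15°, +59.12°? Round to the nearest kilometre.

Δλ = 59.12 − -15.05 = 74.17°.
Δφ = 56.15 − 9.31 = 46.84°.
a = sin²(Δφ/2) + cos φ₁ · cos φ₂ · sin²(Δλ/2) = 0.357850.
c = 2·atan2(√a, √(1−a)) = 1.28252 rad → d = 6371·c ≈ 8170.94 km.

8171 km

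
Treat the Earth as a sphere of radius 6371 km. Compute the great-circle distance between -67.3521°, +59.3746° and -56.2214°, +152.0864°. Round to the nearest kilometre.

4537 km

Δλ = 152.0864 − 59.3746 = 92.7118°.
Δφ = -56.2214 − -67.3521 = 11.1307°.
a = sin²(Δφ/2) + cos φ₁ · cos φ₂ · sin²(Δλ/2) = 0.121516.
c = 2·atan2(√a, √(1−a)) = 0.71213 rad → d = 6371·c ≈ 4537.01 km.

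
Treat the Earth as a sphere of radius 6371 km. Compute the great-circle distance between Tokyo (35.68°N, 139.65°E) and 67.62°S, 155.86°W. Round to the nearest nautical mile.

Δλ = -155.86 − 139.65 = -295.51°; wrapped into (−180°, 180°]: 64.49°.
Δφ = -67.62 − 35.68 = -103.30°.
a = sin²(Δφ/2) + cos φ₁ · cos φ₂ · sin²(Δλ/2) = 0.703065.
c = 2·atan2(√a, √(1−a)) = 1.98901 rad → d = 6371·c ≈ 12672.00 km ≈ 6842.33 nmi.

6842 nmi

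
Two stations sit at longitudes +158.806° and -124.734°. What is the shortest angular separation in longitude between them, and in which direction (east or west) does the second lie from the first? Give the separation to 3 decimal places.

Raw difference: -124.734 − 158.806 = -283.54°.
Normalise into (−180°, 180°]: -283.54° + 360° = 76.46°.
Positive ⇒ the second point lies to the east; separation 76.460°.

76.460° east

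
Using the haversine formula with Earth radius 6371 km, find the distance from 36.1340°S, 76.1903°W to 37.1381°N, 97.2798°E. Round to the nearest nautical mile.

10487 nmi

Δλ = 97.2798 − -76.1903 = 173.4701°.
Δφ = 37.1381 − -36.1340 = 73.2721°.
a = sin²(Δφ/2) + cos φ₁ · cos φ₂ · sin²(Δλ/2) = 0.997835.
c = 2·atan2(√a, √(1−a)) = 3.04850 rad → d = 6371·c ≈ 19421.97 km ≈ 10487.02 nmi.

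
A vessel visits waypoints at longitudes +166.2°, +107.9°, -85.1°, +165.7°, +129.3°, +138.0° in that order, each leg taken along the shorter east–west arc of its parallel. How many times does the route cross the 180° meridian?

2

Leg 1: +166.2° → +107.9°, shortest Δλ = -58.3° (west) — does not cross 180°.
Leg 2: +107.9° → -85.1°, shortest Δλ = 167.0° (east) — crosses 180°.
Leg 3: -85.1° → +165.7°, shortest Δλ = -109.2° (west) — crosses 180°.
Leg 4: +165.7° → +129.3°, shortest Δλ = -36.4° (west) — does not cross 180°.
Leg 5: +129.3° → +138.0°, shortest Δλ = 8.7° (east) — does not cross 180°.
Total crossings: 2.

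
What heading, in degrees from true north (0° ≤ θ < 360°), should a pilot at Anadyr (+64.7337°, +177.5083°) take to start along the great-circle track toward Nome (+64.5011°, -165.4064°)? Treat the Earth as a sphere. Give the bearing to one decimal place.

Δλ = -165.4064 − 177.5083 = -342.9147°; wrapped into (−180°, 180°]: 17.0853°.
θ = atan2( sin Δλ · cos φ₂ , cos φ₁ · sin φ₂ − sin φ₁ · cos φ₂ · cos Δλ )
  = atan2(0.12648, 0.01312) = 84.077° → normalised to [0°, 360°): 84.077°.

84.1°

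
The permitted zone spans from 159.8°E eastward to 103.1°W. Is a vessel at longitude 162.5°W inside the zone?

Band width going east from +159.8° to -103.1°: ((-103.1 − 159.8) mod 360) = 97.1°.
Offset of -162.5° east of the west edge: ((-162.5 − 159.8) mod 360) = 37.7°.
37.7° ≤ 97.1° ⇒ inside.

Yes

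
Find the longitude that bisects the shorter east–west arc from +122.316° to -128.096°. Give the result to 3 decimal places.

Signed shortest Δλ from +122.316° to -128.096° is +109.588°.
Midpoint longitude = +122.316° + (+109.588°)/2 = +122.316° + 54.794° = +177.110°.
(The naïve average (+122.316 + -128.096)/2 = -2.89° is on the wrong side of the globe.)

+177.110°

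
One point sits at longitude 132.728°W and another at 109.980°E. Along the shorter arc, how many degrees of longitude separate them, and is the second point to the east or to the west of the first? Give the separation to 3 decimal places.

117.292° west

Raw difference: 109.980 − -132.728 = 242.708°.
Normalise into (−180°, 180°]: 242.708° − 360° = -117.292°.
Negative ⇒ the second point lies to the west; separation 117.292°.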